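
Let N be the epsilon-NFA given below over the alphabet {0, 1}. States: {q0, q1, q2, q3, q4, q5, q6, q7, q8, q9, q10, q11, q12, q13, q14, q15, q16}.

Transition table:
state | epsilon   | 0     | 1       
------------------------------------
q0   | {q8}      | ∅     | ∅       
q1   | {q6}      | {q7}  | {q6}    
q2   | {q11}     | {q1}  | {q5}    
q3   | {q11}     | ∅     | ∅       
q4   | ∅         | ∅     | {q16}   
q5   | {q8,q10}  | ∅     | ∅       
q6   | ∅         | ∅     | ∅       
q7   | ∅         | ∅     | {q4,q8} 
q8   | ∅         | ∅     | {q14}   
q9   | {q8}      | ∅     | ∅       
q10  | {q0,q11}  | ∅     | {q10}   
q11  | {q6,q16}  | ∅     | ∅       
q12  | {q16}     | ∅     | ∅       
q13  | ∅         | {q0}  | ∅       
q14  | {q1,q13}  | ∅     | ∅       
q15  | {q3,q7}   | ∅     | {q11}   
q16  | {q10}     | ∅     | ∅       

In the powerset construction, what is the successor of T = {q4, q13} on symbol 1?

{q0, q6, q8, q10, q11, q16}

q4 on 1 → {q16}.
No 1-transition from q13.
Union after reading 1: {q16}.
Now take the epsilon-closure:
From q16 via epsilon: add q10.
From q10 via epsilon: add q0, q11.
From q0 via epsilon: add q8.
From q11 via epsilon: add q6.
No new states can be added; the closed set is {q0, q6, q8, q10, q11, q16}.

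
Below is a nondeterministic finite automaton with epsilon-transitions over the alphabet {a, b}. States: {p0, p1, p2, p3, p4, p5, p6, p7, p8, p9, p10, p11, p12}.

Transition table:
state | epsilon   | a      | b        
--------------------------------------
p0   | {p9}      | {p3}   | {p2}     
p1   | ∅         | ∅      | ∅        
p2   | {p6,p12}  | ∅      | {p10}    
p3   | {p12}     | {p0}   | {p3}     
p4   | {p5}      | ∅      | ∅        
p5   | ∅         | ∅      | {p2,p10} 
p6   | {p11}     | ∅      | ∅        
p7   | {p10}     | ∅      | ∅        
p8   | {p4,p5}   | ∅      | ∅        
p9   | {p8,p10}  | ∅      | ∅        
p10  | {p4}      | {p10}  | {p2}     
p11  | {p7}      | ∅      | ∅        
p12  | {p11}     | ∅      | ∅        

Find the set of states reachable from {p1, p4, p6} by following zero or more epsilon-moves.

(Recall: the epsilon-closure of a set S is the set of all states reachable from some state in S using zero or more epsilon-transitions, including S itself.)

Start with {p1, p4, p6}.
From p4 via epsilon: add p5.
From p6 via epsilon: add p11.
From p11 via epsilon: add p7.
From p7 via epsilon: add p10.
No new states can be added; the closed set is {p1, p4, p5, p6, p7, p10, p11}.

{p1, p4, p5, p6, p7, p10, p11}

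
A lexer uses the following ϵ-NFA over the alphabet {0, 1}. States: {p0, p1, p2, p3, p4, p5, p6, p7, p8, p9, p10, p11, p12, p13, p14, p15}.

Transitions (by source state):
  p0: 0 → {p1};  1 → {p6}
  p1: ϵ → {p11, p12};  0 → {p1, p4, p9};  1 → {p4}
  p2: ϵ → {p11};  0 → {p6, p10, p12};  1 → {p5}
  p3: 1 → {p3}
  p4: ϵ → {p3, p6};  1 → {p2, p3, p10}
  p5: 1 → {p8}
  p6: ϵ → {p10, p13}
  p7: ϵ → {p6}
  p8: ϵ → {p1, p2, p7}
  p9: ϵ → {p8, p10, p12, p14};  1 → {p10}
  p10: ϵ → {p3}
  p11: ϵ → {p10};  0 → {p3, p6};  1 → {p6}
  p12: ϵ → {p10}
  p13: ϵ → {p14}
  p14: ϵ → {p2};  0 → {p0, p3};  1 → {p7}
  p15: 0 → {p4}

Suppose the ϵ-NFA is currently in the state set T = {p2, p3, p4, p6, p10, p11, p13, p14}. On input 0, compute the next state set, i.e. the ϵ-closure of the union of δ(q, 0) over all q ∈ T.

{p0, p2, p3, p6, p10, p11, p12, p13, p14}

p2 on 0 → {p6, p10, p12}.
p11 on 0 → {p3, p6}.
p14 on 0 → {p0, p3}.
No 0-transition from p3, p4, p6, p10, p13.
Union after reading 0: {p0, p3, p6, p10, p12}.
Now take the ϵ-closure:
From p6 via ϵ: add p13.
From p13 via ϵ: add p14.
From p14 via ϵ: add p2.
From p2 via ϵ: add p11.
No new states can be added; the closed set is {p0, p2, p3, p6, p10, p11, p12, p13, p14}.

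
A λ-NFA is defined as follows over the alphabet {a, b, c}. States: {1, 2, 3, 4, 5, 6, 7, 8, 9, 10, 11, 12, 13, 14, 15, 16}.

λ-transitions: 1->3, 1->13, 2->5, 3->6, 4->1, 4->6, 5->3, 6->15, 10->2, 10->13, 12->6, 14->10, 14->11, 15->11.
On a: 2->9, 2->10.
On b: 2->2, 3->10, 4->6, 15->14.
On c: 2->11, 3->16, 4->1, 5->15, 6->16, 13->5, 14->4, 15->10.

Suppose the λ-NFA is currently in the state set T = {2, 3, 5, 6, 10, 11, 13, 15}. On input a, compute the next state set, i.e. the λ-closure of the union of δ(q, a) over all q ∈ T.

{2, 3, 5, 6, 9, 10, 11, 13, 15}

2 on a → {9, 10}.
No a-transition from 3, 5, 6, 10, 11, 13, 15.
Union after reading a: {9, 10}.
Now take the λ-closure:
From 10 via λ: add 2, 13.
From 2 via λ: add 5.
From 5 via λ: add 3.
From 3 via λ: add 6.
From 6 via λ: add 15.
From 15 via λ: add 11.
No new states can be added; the closed set is {2, 3, 5, 6, 9, 10, 11, 13, 15}.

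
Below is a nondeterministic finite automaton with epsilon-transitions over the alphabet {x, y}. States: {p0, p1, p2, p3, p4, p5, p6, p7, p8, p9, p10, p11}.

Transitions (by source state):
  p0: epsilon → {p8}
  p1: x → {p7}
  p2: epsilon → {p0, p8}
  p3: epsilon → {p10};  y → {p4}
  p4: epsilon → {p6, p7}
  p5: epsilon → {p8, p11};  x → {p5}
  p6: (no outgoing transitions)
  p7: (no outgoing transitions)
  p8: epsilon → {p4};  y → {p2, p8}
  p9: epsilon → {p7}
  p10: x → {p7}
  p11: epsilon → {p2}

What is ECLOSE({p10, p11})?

Start with {p10, p11}.
From p11 via epsilon: add p2.
From p2 via epsilon: add p0, p8.
From p8 via epsilon: add p4.
From p4 via epsilon: add p6, p7.
No new states can be added; the closed set is {p0, p2, p4, p6, p7, p8, p10, p11}.

{p0, p2, p4, p6, p7, p8, p10, p11}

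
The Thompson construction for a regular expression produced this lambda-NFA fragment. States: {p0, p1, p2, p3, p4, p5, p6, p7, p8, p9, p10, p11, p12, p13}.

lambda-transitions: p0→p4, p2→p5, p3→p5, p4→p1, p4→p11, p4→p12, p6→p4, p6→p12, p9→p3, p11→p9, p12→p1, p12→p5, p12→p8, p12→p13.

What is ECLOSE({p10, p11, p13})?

Start with {p10, p11, p13}.
From p11 via lambda: add p9.
From p9 via lambda: add p3.
From p3 via lambda: add p5.
No new states can be added; the closed set is {p3, p5, p9, p10, p11, p13}.

{p3, p5, p9, p10, p11, p13}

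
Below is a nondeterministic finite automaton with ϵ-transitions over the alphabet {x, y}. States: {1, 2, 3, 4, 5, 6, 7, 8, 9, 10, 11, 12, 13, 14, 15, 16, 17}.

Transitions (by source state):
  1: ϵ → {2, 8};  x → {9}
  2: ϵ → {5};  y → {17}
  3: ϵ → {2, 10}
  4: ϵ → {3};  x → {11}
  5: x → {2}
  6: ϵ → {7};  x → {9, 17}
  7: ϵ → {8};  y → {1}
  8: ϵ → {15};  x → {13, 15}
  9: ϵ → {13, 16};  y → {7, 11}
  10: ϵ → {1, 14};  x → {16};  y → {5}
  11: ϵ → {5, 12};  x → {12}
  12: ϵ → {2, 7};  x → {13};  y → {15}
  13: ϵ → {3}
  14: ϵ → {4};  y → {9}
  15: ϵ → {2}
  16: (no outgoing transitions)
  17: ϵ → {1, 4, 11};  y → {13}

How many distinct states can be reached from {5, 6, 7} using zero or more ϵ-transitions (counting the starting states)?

Start with {5, 6, 7}.
From 7 via ϵ: add 8.
From 8 via ϵ: add 15.
From 15 via ϵ: add 2.
ϵ-closure = {2, 5, 6, 7, 8, 15}, which has 6 states.

6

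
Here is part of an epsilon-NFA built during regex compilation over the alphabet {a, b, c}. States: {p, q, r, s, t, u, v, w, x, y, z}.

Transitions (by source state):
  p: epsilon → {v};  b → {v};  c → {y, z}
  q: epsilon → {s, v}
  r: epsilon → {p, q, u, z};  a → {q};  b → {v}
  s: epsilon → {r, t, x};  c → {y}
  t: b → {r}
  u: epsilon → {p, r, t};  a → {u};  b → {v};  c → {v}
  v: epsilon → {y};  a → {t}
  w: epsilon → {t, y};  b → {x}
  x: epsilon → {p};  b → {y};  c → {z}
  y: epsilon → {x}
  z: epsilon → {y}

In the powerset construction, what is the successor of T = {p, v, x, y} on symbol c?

{p, v, x, y, z}

p on c → {y, z}.
x on c → {z}.
No c-transition from v, y.
Union after reading c: {y, z}.
Now take the epsilon-closure:
From y via epsilon: add x.
From x via epsilon: add p.
From p via epsilon: add v.
No new states can be added; the closed set is {p, v, x, y, z}.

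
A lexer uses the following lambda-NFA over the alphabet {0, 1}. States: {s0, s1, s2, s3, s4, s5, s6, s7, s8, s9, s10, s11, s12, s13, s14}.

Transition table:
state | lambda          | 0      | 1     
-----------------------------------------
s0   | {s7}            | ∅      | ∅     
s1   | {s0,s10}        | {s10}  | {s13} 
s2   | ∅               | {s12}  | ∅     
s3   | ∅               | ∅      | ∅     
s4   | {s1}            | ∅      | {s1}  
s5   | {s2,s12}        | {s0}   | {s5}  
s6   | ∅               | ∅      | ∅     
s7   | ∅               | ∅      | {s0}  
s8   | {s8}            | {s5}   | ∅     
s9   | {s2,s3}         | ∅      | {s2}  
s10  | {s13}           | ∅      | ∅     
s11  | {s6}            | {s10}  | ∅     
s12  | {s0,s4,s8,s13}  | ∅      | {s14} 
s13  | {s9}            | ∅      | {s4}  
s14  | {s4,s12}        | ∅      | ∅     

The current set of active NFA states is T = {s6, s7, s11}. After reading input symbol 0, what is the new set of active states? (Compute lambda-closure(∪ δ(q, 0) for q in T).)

s11 on 0 → {s10}.
No 0-transition from s6, s7.
Union after reading 0: {s10}.
Now take the lambda-closure:
From s10 via lambda: add s13.
From s13 via lambda: add s9.
From s9 via lambda: add s2, s3.
No new states can be added; the closed set is {s2, s3, s9, s10, s13}.

{s2, s3, s9, s10, s13}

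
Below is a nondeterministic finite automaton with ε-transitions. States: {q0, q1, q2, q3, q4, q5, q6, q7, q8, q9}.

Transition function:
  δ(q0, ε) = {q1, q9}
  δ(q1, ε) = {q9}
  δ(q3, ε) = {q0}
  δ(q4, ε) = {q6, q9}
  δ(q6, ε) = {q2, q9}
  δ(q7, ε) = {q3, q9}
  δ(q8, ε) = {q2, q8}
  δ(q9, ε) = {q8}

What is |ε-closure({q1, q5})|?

Start with {q1, q5}.
From q1 via ε: add q9.
From q9 via ε: add q8.
From q8 via ε: add q2.
ε-closure = {q1, q2, q5, q8, q9}, which has 5 states.

5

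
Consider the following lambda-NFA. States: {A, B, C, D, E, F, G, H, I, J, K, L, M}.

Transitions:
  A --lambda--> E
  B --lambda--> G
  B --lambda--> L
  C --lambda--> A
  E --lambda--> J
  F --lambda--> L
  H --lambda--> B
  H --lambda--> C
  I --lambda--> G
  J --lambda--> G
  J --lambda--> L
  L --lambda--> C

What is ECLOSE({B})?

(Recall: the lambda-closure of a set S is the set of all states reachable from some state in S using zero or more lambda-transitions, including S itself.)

Start with {B}.
From B via lambda: add G, L.
From L via lambda: add C.
From C via lambda: add A.
From A via lambda: add E.
From E via lambda: add J.
No new states can be added; the closed set is {A, B, C, E, G, J, L}.

{A, B, C, E, G, J, L}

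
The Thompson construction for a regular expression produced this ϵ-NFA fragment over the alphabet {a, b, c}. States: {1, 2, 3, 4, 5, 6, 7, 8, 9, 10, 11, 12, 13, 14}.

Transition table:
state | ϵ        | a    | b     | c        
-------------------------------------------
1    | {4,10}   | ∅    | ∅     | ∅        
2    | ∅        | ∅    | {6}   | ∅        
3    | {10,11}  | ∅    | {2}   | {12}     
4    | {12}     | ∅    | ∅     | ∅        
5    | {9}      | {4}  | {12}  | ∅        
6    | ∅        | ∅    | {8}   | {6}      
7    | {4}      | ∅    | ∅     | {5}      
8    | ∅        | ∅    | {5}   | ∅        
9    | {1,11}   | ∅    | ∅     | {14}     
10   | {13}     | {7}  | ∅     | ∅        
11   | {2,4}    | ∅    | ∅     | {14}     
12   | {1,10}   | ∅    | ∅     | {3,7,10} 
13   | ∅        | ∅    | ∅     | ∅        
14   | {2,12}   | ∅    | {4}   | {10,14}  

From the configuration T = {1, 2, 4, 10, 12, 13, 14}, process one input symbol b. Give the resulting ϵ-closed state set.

{1, 4, 6, 10, 12, 13}

2 on b → {6}.
14 on b → {4}.
No b-transition from 1, 4, 10, 12, 13.
Union after reading b: {4, 6}.
Now take the ϵ-closure:
From 4 via ϵ: add 12.
From 12 via ϵ: add 1, 10.
From 10 via ϵ: add 13.
No new states can be added; the closed set is {1, 4, 6, 10, 12, 13}.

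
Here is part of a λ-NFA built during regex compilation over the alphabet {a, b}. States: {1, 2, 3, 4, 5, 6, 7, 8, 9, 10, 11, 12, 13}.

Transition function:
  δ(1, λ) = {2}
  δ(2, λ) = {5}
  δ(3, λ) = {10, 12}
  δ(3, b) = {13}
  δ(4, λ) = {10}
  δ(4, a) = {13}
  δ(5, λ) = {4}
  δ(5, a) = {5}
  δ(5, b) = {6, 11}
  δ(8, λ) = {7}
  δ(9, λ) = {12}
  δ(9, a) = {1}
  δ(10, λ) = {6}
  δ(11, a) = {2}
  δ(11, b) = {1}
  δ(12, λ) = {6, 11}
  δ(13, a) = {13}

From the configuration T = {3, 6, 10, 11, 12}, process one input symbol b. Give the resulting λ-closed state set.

3 on b → {13}.
11 on b → {1}.
No b-transition from 6, 10, 12.
Union after reading b: {1, 13}.
Now take the λ-closure:
From 1 via λ: add 2.
From 2 via λ: add 5.
From 5 via λ: add 4.
From 4 via λ: add 10.
From 10 via λ: add 6.
No new states can be added; the closed set is {1, 2, 4, 5, 6, 10, 13}.

{1, 2, 4, 5, 6, 10, 13}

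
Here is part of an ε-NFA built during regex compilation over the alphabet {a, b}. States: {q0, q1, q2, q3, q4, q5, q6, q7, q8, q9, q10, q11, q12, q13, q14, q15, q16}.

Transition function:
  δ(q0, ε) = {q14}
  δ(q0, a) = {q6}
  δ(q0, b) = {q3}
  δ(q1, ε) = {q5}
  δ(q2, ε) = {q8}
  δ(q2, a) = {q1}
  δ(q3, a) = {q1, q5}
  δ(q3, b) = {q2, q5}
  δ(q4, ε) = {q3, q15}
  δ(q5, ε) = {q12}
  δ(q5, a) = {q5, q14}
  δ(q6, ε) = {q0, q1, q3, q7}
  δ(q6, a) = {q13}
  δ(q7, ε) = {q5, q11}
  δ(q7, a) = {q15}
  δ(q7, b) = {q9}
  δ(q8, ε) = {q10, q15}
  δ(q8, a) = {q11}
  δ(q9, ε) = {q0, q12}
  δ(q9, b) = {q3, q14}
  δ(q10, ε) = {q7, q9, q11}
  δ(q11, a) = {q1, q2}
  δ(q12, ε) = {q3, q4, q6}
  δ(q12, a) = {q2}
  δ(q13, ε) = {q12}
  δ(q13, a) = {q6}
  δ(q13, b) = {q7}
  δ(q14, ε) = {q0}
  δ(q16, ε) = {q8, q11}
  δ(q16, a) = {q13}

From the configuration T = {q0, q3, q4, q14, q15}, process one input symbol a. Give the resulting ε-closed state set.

{q0, q1, q3, q4, q5, q6, q7, q11, q12, q14, q15}

q0 on a → {q6}.
q3 on a → {q1, q5}.
No a-transition from q4, q14, q15.
Union after reading a: {q1, q5, q6}.
Now take the ε-closure:
From q5 via ε: add q12.
From q6 via ε: add q0, q3, q7.
From q0 via ε: add q14.
From q7 via ε: add q11.
From q12 via ε: add q4.
From q4 via ε: add q15.
No new states can be added; the closed set is {q0, q1, q3, q4, q5, q6, q7, q11, q12, q14, q15}.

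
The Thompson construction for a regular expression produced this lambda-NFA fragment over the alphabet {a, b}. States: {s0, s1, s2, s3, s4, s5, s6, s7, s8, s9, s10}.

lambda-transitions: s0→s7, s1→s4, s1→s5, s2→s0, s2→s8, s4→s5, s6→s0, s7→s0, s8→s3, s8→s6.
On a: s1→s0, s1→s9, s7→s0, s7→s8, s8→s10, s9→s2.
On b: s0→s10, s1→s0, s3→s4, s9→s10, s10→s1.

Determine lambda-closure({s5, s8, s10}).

{s0, s3, s5, s6, s7, s8, s10}

Start with {s5, s8, s10}.
From s8 via lambda: add s3, s6.
From s6 via lambda: add s0.
From s0 via lambda: add s7.
No new states can be added; the closed set is {s0, s3, s5, s6, s7, s8, s10}.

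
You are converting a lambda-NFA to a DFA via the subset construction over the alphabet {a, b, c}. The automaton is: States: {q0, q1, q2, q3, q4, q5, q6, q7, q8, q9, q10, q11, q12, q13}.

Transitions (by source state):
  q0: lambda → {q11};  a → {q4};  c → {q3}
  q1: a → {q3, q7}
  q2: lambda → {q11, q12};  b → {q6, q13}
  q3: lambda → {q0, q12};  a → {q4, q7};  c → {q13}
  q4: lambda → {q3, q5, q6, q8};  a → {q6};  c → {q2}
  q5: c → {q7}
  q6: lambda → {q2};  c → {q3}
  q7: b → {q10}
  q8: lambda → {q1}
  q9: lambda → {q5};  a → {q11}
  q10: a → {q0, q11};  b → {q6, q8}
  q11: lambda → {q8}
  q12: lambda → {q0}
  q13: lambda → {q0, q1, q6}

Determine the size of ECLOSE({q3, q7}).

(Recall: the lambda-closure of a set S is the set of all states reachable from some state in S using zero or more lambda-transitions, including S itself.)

Start with {q3, q7}.
From q3 via lambda: add q0, q12.
From q0 via lambda: add q11.
From q11 via lambda: add q8.
From q8 via lambda: add q1.
lambda-closure = {q0, q1, q3, q7, q8, q11, q12}, which has 7 states.

7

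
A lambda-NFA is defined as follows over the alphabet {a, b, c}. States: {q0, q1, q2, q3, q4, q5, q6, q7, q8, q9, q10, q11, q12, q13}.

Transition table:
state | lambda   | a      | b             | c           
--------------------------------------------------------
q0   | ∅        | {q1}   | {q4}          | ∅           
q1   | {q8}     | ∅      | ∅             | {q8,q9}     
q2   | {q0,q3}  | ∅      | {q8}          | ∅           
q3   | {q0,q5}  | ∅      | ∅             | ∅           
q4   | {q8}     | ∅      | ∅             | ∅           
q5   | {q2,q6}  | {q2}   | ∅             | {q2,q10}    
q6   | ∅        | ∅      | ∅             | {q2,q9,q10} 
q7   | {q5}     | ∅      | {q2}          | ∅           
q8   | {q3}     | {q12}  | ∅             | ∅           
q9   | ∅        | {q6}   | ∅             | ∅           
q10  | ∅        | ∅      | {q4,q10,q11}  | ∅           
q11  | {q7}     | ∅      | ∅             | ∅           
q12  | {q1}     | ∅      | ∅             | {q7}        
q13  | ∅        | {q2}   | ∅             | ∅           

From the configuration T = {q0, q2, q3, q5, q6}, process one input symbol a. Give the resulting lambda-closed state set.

q0 on a → {q1}.
q5 on a → {q2}.
No a-transition from q2, q3, q6.
Union after reading a: {q1, q2}.
Now take the lambda-closure:
From q1 via lambda: add q8.
From q2 via lambda: add q0, q3.
From q3 via lambda: add q5.
From q5 via lambda: add q6.
No new states can be added; the closed set is {q0, q1, q2, q3, q5, q6, q8}.

{q0, q1, q2, q3, q5, q6, q8}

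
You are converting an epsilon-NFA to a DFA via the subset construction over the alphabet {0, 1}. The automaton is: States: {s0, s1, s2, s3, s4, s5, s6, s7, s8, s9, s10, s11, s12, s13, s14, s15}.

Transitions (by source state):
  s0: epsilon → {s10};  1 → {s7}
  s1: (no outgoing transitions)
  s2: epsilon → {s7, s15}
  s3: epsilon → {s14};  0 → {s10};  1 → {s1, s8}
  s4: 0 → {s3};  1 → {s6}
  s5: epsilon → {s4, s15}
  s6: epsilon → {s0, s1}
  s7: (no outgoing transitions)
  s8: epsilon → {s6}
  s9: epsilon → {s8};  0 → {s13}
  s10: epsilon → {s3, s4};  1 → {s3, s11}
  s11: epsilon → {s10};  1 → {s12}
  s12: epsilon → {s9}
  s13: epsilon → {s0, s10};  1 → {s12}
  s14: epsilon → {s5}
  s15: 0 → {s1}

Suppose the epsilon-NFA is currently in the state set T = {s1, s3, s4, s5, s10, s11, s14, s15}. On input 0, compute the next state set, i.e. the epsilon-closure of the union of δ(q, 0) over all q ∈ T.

s3 on 0 → {s10}.
s4 on 0 → {s3}.
s15 on 0 → {s1}.
No 0-transition from s1, s5, s10, s11, s14.
Union after reading 0: {s1, s3, s10}.
Now take the epsilon-closure:
From s3 via epsilon: add s14.
From s10 via epsilon: add s4.
From s14 via epsilon: add s5.
From s5 via epsilon: add s15.
No new states can be added; the closed set is {s1, s3, s4, s5, s10, s14, s15}.

{s1, s3, s4, s5, s10, s14, s15}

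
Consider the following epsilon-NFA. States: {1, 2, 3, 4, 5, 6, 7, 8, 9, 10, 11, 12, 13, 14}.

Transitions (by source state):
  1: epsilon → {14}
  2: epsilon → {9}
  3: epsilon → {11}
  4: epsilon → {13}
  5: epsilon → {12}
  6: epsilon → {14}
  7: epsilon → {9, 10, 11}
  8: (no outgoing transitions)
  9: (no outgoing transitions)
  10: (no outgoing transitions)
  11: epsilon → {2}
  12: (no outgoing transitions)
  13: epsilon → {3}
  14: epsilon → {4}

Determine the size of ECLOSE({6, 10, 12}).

Start with {6, 10, 12}.
From 6 via epsilon: add 14.
From 14 via epsilon: add 4.
From 4 via epsilon: add 13.
From 13 via epsilon: add 3.
From 3 via epsilon: add 11.
From 11 via epsilon: add 2.
From 2 via epsilon: add 9.
epsilon-closure = {2, 3, 4, 6, 9, 10, 11, 12, 13, 14}, which has 10 states.

10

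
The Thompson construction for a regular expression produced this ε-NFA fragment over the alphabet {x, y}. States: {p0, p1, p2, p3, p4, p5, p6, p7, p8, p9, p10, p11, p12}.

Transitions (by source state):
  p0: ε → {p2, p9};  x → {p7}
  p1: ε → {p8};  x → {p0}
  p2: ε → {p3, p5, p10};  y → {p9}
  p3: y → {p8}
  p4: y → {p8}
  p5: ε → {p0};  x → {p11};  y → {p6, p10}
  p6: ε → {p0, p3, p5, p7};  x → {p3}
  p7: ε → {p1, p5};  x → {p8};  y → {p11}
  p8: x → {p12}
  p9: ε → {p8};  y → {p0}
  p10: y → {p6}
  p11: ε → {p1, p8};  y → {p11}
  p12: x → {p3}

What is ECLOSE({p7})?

Start with {p7}.
From p7 via ε: add p1, p5.
From p1 via ε: add p8.
From p5 via ε: add p0.
From p0 via ε: add p2, p9.
From p2 via ε: add p3, p10.
No new states can be added; the closed set is {p0, p1, p2, p3, p5, p7, p8, p9, p10}.

{p0, p1, p2, p3, p5, p7, p8, p9, p10}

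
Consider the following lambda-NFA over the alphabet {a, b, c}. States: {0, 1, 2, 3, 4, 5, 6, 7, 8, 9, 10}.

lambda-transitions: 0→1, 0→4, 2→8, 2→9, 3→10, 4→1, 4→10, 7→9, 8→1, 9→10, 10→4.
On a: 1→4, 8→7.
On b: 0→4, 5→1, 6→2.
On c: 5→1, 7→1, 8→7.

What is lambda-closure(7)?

Start with {7}.
From 7 via lambda: add 9.
From 9 via lambda: add 10.
From 10 via lambda: add 4.
From 4 via lambda: add 1.
No new states can be added; the closed set is {1, 4, 7, 9, 10}.

{1, 4, 7, 9, 10}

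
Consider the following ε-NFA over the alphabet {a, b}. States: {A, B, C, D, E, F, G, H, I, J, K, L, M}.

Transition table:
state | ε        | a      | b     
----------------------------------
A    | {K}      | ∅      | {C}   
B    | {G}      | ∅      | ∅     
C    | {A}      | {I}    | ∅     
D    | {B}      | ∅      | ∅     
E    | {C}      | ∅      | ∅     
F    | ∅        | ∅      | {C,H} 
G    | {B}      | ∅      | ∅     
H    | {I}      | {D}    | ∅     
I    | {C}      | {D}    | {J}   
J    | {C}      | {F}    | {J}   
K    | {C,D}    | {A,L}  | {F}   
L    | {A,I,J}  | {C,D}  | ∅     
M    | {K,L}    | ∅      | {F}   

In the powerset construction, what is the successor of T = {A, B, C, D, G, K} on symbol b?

A on b → {C}.
K on b → {F}.
No b-transition from B, C, D, G.
Union after reading b: {C, F}.
Now take the ε-closure:
From C via ε: add A.
From A via ε: add K.
From K via ε: add D.
From D via ε: add B.
From B via ε: add G.
No new states can be added; the closed set is {A, B, C, D, F, G, K}.

{A, B, C, D, F, G, K}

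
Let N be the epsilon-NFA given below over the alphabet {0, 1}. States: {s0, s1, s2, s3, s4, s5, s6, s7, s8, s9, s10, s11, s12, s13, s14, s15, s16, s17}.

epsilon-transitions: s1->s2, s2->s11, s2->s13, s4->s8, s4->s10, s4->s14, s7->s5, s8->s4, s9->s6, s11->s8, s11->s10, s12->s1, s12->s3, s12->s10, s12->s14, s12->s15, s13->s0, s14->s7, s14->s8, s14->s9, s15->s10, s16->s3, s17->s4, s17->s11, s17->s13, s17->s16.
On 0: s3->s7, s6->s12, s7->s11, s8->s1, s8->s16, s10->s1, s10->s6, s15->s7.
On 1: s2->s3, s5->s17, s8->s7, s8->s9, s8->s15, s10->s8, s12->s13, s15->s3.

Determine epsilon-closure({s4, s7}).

{s4, s5, s6, s7, s8, s9, s10, s14}

Start with {s4, s7}.
From s4 via epsilon: add s8, s10, s14.
From s7 via epsilon: add s5.
From s14 via epsilon: add s9.
From s9 via epsilon: add s6.
No new states can be added; the closed set is {s4, s5, s6, s7, s8, s9, s10, s14}.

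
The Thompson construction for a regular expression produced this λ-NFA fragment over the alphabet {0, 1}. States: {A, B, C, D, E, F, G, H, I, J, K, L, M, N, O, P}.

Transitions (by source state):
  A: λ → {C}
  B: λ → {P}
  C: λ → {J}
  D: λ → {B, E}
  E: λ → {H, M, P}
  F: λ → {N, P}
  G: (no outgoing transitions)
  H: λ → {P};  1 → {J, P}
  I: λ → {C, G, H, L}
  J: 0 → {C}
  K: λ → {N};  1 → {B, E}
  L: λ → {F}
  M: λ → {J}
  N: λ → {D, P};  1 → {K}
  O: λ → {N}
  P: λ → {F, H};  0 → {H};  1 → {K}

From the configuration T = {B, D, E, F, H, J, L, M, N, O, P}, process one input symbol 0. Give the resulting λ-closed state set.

J on 0 → {C}.
P on 0 → {H}.
No 0-transition from B, D, E, F, H, L, M, N, O.
Union after reading 0: {C, H}.
Now take the λ-closure:
From C via λ: add J.
From H via λ: add P.
From P via λ: add F.
From F via λ: add N.
From N via λ: add D.
From D via λ: add B, E.
From E via λ: add M.
No new states can be added; the closed set is {B, C, D, E, F, H, J, M, N, P}.

{B, C, D, E, F, H, J, M, N, P}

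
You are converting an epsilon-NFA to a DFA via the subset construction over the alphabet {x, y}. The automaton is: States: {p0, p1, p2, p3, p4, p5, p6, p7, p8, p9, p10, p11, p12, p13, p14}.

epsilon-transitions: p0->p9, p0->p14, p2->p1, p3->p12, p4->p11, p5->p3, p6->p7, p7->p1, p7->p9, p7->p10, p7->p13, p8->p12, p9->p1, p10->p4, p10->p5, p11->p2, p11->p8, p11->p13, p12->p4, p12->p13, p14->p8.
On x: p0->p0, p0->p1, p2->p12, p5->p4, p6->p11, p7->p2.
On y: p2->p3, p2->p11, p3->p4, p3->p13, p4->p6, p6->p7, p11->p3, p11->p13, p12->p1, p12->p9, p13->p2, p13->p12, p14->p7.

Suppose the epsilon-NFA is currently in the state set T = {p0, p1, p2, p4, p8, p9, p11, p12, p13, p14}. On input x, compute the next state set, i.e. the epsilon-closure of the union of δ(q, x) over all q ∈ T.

p0 on x → {p0, p1}.
p2 on x → {p12}.
No x-transition from p1, p4, p8, p9, p11, p12, p13, p14.
Union after reading x: {p0, p1, p12}.
Now take the epsilon-closure:
From p0 via epsilon: add p9, p14.
From p12 via epsilon: add p4, p13.
From p4 via epsilon: add p11.
From p14 via epsilon: add p8.
From p11 via epsilon: add p2.
No new states can be added; the closed set is {p0, p1, p2, p4, p8, p9, p11, p12, p13, p14}.

{p0, p1, p2, p4, p8, p9, p11, p12, p13, p14}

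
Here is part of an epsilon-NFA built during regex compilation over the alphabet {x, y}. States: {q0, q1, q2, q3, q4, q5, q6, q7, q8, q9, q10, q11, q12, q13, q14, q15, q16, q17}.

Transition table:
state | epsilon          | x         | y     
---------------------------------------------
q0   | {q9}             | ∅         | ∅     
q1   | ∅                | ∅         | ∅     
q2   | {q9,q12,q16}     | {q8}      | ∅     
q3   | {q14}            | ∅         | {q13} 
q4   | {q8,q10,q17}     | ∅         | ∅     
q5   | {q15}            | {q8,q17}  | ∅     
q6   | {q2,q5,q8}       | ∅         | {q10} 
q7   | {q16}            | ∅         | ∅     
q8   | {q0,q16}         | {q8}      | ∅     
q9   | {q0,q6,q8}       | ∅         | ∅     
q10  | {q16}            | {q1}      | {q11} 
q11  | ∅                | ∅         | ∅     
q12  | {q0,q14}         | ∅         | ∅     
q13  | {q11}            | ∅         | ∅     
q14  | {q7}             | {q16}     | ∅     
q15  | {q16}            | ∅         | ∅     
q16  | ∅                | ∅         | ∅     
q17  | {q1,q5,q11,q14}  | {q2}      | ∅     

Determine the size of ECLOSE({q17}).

8

Start with {q17}.
From q17 via epsilon: add q1, q5, q11, q14.
From q5 via epsilon: add q15.
From q14 via epsilon: add q7.
From q7 via epsilon: add q16.
epsilon-closure = {q1, q5, q7, q11, q14, q15, q16, q17}, which has 8 states.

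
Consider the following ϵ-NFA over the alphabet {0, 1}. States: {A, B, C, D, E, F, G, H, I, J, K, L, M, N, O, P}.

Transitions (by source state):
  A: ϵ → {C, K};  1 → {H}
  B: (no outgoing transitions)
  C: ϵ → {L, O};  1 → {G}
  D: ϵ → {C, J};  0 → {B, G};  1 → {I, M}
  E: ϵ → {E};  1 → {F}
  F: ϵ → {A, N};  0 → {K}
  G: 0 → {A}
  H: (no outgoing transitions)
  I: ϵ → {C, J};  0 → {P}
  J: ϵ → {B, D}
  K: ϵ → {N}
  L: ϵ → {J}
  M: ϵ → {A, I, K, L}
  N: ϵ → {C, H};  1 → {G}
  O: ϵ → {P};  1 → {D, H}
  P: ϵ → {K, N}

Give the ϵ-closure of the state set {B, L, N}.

Start with {B, L, N}.
From L via ϵ: add J.
From N via ϵ: add C, H.
From C via ϵ: add O.
From J via ϵ: add D.
From O via ϵ: add P.
From P via ϵ: add K.
No new states can be added; the closed set is {B, C, D, H, J, K, L, N, O, P}.

{B, C, D, H, J, K, L, N, O, P}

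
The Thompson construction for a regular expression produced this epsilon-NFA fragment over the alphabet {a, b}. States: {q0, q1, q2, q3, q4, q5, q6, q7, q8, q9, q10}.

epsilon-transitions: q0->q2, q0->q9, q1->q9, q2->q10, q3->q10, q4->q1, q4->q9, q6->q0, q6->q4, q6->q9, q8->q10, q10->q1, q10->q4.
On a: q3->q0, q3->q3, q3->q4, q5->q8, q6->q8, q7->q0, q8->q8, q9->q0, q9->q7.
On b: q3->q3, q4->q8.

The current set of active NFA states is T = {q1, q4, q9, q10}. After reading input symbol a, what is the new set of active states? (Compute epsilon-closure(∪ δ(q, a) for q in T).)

{q0, q1, q2, q4, q7, q9, q10}

q9 on a → {q0, q7}.
No a-transition from q1, q4, q10.
Union after reading a: {q0, q7}.
Now take the epsilon-closure:
From q0 via epsilon: add q2, q9.
From q2 via epsilon: add q10.
From q10 via epsilon: add q1, q4.
No new states can be added; the closed set is {q0, q1, q2, q4, q7, q9, q10}.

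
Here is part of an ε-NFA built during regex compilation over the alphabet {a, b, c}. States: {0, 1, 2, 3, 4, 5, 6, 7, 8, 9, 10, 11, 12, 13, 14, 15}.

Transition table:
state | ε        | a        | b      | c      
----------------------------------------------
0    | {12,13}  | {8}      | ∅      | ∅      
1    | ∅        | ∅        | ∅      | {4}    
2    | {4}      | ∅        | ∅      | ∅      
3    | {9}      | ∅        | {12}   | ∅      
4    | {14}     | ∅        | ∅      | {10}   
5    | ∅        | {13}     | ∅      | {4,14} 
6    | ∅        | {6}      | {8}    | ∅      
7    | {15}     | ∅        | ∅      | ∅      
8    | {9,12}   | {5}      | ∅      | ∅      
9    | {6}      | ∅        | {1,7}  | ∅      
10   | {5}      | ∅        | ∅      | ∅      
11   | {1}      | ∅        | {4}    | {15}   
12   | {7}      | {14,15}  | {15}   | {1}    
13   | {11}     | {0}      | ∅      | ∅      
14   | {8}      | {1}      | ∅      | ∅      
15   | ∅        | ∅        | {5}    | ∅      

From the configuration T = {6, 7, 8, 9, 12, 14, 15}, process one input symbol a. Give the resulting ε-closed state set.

{1, 5, 6, 7, 8, 9, 12, 14, 15}

6 on a → {6}.
8 on a → {5}.
12 on a → {14, 15}.
14 on a → {1}.
No a-transition from 7, 9, 15.
Union after reading a: {1, 5, 6, 14, 15}.
Now take the ε-closure:
From 14 via ε: add 8.
From 8 via ε: add 9, 12.
From 12 via ε: add 7.
No new states can be added; the closed set is {1, 5, 6, 7, 8, 9, 12, 14, 15}.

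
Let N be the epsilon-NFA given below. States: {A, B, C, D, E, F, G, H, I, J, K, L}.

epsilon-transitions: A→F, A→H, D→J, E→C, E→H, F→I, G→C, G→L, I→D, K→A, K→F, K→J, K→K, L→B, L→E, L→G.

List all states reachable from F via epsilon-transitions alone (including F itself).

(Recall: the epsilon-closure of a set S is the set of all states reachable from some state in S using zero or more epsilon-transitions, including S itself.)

{D, F, I, J}

Start with {F}.
From F via epsilon: add I.
From I via epsilon: add D.
From D via epsilon: add J.
No new states can be added; the closed set is {D, F, I, J}.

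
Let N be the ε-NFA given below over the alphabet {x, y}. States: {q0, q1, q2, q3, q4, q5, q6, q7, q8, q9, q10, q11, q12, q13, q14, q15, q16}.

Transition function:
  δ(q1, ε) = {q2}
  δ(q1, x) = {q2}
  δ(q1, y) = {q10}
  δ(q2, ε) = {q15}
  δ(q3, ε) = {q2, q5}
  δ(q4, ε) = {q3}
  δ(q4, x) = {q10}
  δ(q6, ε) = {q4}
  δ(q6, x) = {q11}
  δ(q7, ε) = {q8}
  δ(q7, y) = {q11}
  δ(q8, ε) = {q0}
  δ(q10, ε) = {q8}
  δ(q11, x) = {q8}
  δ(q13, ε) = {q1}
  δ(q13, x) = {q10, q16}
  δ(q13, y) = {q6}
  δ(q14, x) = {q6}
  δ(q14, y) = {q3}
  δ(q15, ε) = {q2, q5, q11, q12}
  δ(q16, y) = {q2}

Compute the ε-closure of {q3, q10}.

{q0, q2, q3, q5, q8, q10, q11, q12, q15}

Start with {q3, q10}.
From q3 via ε: add q2, q5.
From q10 via ε: add q8.
From q2 via ε: add q15.
From q8 via ε: add q0.
From q15 via ε: add q11, q12.
No new states can be added; the closed set is {q0, q2, q3, q5, q8, q10, q11, q12, q15}.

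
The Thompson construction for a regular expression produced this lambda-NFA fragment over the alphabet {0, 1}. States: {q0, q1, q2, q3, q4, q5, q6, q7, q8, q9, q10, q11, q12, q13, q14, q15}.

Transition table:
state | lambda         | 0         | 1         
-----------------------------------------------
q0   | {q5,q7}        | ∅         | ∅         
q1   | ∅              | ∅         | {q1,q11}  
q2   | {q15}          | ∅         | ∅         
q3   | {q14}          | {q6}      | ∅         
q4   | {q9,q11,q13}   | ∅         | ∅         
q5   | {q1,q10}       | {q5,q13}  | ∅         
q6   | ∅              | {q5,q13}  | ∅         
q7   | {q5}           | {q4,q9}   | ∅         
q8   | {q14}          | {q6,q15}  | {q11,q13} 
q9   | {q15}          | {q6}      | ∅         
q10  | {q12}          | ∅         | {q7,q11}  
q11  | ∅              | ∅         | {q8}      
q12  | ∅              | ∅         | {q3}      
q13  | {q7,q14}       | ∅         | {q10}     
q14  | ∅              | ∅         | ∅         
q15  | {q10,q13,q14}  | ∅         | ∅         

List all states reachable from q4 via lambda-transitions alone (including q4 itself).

Start with {q4}.
From q4 via lambda: add q9, q11, q13.
From q9 via lambda: add q15.
From q13 via lambda: add q7, q14.
From q7 via lambda: add q5.
From q15 via lambda: add q10.
From q5 via lambda: add q1.
From q10 via lambda: add q12.
No new states can be added; the closed set is {q1, q4, q5, q7, q9, q10, q11, q12, q13, q14, q15}.

{q1, q4, q5, q7, q9, q10, q11, q12, q13, q14, q15}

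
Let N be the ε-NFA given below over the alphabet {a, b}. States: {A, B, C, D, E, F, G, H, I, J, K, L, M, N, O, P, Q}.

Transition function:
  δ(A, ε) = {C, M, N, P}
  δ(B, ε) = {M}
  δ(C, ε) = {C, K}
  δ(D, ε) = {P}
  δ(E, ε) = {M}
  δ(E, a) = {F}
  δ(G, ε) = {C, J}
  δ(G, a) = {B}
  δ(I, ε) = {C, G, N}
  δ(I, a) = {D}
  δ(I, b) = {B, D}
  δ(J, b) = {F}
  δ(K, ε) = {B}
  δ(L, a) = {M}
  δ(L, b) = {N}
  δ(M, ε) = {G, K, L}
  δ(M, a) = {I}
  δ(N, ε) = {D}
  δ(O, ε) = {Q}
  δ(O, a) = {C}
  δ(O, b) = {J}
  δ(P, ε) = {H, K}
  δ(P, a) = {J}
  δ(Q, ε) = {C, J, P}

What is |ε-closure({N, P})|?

Start with {N, P}.
From N via ε: add D.
From P via ε: add H, K.
From K via ε: add B.
From B via ε: add M.
From M via ε: add G, L.
From G via ε: add C, J.
ε-closure = {B, C, D, G, H, J, K, L, M, N, P}, which has 11 states.

11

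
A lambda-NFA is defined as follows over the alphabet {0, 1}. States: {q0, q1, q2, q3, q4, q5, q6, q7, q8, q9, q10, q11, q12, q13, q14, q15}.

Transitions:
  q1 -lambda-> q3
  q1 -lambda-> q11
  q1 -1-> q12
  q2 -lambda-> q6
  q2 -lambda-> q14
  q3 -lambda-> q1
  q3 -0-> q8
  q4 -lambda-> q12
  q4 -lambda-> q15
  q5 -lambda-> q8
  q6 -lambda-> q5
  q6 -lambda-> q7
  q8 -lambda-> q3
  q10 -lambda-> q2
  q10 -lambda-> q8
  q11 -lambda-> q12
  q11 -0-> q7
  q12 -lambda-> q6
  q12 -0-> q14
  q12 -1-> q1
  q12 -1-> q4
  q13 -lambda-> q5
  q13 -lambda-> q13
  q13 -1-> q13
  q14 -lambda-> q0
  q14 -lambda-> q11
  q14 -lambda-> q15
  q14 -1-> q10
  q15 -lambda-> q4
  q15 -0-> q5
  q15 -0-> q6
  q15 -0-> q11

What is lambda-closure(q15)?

Start with {q15}.
From q15 via lambda: add q4.
From q4 via lambda: add q12.
From q12 via lambda: add q6.
From q6 via lambda: add q5, q7.
From q5 via lambda: add q8.
From q8 via lambda: add q3.
From q3 via lambda: add q1.
From q1 via lambda: add q11.
No new states can be added; the closed set is {q1, q3, q4, q5, q6, q7, q8, q11, q12, q15}.

{q1, q3, q4, q5, q6, q7, q8, q11, q12, q15}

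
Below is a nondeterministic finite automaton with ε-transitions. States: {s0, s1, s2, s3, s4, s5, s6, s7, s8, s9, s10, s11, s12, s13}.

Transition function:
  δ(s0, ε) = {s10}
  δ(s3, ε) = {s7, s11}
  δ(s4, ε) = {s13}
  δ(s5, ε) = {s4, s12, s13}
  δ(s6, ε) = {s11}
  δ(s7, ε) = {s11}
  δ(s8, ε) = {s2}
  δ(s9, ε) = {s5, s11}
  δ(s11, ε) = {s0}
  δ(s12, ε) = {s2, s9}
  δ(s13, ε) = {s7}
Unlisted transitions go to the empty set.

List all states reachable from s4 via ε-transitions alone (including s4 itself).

{s0, s4, s7, s10, s11, s13}

Start with {s4}.
From s4 via ε: add s13.
From s13 via ε: add s7.
From s7 via ε: add s11.
From s11 via ε: add s0.
From s0 via ε: add s10.
No new states can be added; the closed set is {s0, s4, s7, s10, s11, s13}.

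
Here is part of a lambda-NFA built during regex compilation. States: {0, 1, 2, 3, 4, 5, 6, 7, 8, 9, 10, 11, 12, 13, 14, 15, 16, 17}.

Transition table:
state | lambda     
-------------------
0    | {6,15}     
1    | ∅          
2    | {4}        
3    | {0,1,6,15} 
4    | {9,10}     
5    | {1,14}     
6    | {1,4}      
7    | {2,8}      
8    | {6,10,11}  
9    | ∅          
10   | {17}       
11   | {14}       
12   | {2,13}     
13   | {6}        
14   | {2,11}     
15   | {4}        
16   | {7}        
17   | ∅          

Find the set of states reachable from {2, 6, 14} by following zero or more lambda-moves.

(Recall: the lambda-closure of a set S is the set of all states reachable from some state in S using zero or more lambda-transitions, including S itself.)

{1, 2, 4, 6, 9, 10, 11, 14, 17}

Start with {2, 6, 14}.
From 2 via lambda: add 4.
From 6 via lambda: add 1.
From 14 via lambda: add 11.
From 4 via lambda: add 9, 10.
From 10 via lambda: add 17.
No new states can be added; the closed set is {1, 2, 4, 6, 9, 10, 11, 14, 17}.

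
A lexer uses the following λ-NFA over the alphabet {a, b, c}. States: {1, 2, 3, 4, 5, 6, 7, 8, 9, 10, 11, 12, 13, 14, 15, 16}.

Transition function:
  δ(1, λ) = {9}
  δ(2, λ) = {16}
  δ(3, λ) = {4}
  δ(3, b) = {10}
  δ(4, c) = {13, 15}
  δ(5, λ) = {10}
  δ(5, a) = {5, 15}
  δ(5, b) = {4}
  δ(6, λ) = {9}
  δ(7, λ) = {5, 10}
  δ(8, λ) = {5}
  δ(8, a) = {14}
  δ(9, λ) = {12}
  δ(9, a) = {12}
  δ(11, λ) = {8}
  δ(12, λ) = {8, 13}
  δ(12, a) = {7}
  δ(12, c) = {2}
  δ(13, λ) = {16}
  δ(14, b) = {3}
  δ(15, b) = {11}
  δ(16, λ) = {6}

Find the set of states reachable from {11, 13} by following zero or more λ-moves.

Start with {11, 13}.
From 11 via λ: add 8.
From 13 via λ: add 16.
From 8 via λ: add 5.
From 16 via λ: add 6.
From 5 via λ: add 10.
From 6 via λ: add 9.
From 9 via λ: add 12.
No new states can be added; the closed set is {5, 6, 8, 9, 10, 11, 12, 13, 16}.

{5, 6, 8, 9, 10, 11, 12, 13, 16}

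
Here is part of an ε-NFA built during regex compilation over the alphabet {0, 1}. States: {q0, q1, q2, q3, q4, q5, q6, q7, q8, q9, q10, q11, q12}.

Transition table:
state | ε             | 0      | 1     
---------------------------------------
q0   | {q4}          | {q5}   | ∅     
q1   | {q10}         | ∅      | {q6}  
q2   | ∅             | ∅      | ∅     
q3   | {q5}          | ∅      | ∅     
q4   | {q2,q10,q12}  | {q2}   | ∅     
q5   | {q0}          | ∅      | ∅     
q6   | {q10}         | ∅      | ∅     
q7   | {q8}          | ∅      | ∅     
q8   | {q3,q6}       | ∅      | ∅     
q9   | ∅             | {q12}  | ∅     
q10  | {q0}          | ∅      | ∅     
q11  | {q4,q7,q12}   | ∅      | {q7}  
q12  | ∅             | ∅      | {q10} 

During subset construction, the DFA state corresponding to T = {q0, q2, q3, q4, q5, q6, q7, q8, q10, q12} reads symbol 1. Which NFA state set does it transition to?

q12 on 1 → {q10}.
No 1-transition from q0, q2, q3, q4, q5, q6, q7, q8, q10.
Union after reading 1: {q10}.
Now take the ε-closure:
From q10 via ε: add q0.
From q0 via ε: add q4.
From q4 via ε: add q2, q12.
No new states can be added; the closed set is {q0, q2, q4, q10, q12}.

{q0, q2, q4, q10, q12}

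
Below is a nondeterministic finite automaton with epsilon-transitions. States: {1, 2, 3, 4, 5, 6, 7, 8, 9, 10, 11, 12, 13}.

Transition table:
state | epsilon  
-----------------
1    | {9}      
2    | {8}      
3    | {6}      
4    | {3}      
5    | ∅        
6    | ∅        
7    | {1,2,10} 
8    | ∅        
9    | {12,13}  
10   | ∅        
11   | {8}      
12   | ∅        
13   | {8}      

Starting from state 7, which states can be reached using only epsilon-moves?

Start with {7}.
From 7 via epsilon: add 1, 2, 10.
From 1 via epsilon: add 9.
From 2 via epsilon: add 8.
From 9 via epsilon: add 12, 13.
No new states can be added; the closed set is {1, 2, 7, 8, 9, 10, 12, 13}.

{1, 2, 7, 8, 9, 10, 12, 13}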